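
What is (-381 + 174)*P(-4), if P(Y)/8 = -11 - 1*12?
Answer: 38088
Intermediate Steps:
P(Y) = -184 (P(Y) = 8*(-11 - 1*12) = 8*(-11 - 12) = 8*(-23) = -184)
(-381 + 174)*P(-4) = (-381 + 174)*(-184) = -207*(-184) = 38088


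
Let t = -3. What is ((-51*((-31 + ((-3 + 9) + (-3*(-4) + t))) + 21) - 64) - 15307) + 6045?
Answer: -9581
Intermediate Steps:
((-51*((-31 + ((-3 + 9) + (-3*(-4) + t))) + 21) - 64) - 15307) + 6045 = ((-51*((-31 + ((-3 + 9) + (-3*(-4) - 3))) + 21) - 64) - 15307) + 6045 = ((-51*((-31 + (6 + (12 - 3))) + 21) - 64) - 15307) + 6045 = ((-51*((-31 + (6 + 9)) + 21) - 64) - 15307) + 6045 = ((-51*((-31 + 15) + 21) - 64) - 15307) + 6045 = ((-51*(-16 + 21) - 64) - 15307) + 6045 = ((-51*5 - 64) - 15307) + 6045 = ((-255 - 64) - 15307) + 6045 = (-319 - 15307) + 6045 = -15626 + 6045 = -9581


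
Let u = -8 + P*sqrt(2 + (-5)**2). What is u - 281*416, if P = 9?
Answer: -116904 + 27*sqrt(3) ≈ -1.1686e+5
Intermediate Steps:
u = -8 + 27*sqrt(3) (u = -8 + 9*sqrt(2 + (-5)**2) = -8 + 9*sqrt(2 + 25) = -8 + 9*sqrt(27) = -8 + 9*(3*sqrt(3)) = -8 + 27*sqrt(3) ≈ 38.765)
u - 281*416 = (-8 + 27*sqrt(3)) - 281*416 = (-8 + 27*sqrt(3)) - 116896 = -116904 + 27*sqrt(3)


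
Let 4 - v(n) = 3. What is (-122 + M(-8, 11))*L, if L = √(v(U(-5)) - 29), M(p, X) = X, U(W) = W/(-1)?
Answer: -222*I*√7 ≈ -587.36*I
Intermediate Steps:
U(W) = -W (U(W) = W*(-1) = -W)
v(n) = 1 (v(n) = 4 - 1*3 = 4 - 3 = 1)
L = 2*I*√7 (L = √(1 - 29) = √(-28) = 2*I*√7 ≈ 5.2915*I)
(-122 + M(-8, 11))*L = (-122 + 11)*(2*I*√7) = -222*I*√7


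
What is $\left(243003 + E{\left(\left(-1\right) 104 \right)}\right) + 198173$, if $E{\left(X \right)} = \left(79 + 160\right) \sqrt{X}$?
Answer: $441176 + 478 i \sqrt{26} \approx 4.4118 \cdot 10^{5} + 2437.3 i$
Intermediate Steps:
$E{\left(X \right)} = 239 \sqrt{X}$
$\left(243003 + E{\left(\left(-1\right) 104 \right)}\right) + 198173 = \left(243003 + 239 \sqrt{\left(-1\right) 104}\right) + 198173 = \left(243003 + 239 \sqrt{-104}\right) + 198173 = \left(243003 + 239 \cdot 2 i \sqrt{26}\right) + 198173 = \left(243003 + 478 i \sqrt{26}\right) + 198173 = 441176 + 478 i \sqrt{26}$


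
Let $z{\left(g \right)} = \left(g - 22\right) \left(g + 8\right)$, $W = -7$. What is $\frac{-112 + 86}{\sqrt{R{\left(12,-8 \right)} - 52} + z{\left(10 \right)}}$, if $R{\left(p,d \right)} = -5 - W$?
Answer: $\frac{2808}{23353} + \frac{65 i \sqrt{2}}{23353} \approx 0.12024 + 0.0039363 i$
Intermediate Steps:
$R{\left(p,d \right)} = 2$ ($R{\left(p,d \right)} = -5 - -7 = -5 + 7 = 2$)
$z{\left(g \right)} = \left(-22 + g\right) \left(8 + g\right)$
$\frac{-112 + 86}{\sqrt{R{\left(12,-8 \right)} - 52} + z{\left(10 \right)}} = \frac{-112 + 86}{\sqrt{2 - 52} - \left(316 - 100\right)} = - \frac{26}{\sqrt{-50} - 216} = - \frac{26}{5 i \sqrt{2} - 216} = - \frac{26}{-216 + 5 i \sqrt{2}}$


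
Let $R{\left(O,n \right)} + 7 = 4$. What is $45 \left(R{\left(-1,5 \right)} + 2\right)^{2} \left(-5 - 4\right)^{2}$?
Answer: $3645$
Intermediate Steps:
$R{\left(O,n \right)} = -3$ ($R{\left(O,n \right)} = -7 + 4 = -3$)
$45 \left(R{\left(-1,5 \right)} + 2\right)^{2} \left(-5 - 4\right)^{2} = 45 \left(-3 + 2\right)^{2} \left(-5 - 4\right)^{2} = 45 \left(-1\right)^{2} \left(-9\right)^{2} = 45 \cdot 1 \cdot 81 = 45 \cdot 81 = 3645$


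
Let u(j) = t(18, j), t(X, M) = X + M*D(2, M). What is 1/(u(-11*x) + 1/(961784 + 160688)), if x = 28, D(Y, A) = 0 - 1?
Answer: 1122472/365925873 ≈ 0.0030675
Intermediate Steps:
D(Y, A) = -1
t(X, M) = X - M (t(X, M) = X + M*(-1) = X - M)
u(j) = 18 - j
1/(u(-11*x) + 1/(961784 + 160688)) = 1/((18 - (-11)*28) + 1/(961784 + 160688)) = 1/((18 - 1*(-308)) + 1/1122472) = 1/((18 + 308) + 1/1122472) = 1/(326 + 1/1122472) = 1/(365925873/1122472) = 1122472/365925873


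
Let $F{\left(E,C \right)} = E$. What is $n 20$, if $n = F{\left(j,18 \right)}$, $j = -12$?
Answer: $-240$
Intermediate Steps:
$n = -12$
$n 20 = \left(-12\right) 20 = -240$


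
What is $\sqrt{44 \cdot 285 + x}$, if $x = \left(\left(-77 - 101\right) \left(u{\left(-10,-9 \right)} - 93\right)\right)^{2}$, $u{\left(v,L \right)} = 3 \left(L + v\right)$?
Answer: $2 \sqrt{178225635} \approx 26700.0$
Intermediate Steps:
$u{\left(v,L \right)} = 3 L + 3 v$
$x = 712890000$ ($x = \left(\left(-77 - 101\right) \left(\left(3 \left(-9\right) + 3 \left(-10\right)\right) - 93\right)\right)^{2} = \left(- 178 \left(\left(-27 - 30\right) - 93\right)\right)^{2} = \left(- 178 \left(-57 - 93\right)\right)^{2} = \left(\left(-178\right) \left(-150\right)\right)^{2} = 26700^{2} = 712890000$)
$\sqrt{44 \cdot 285 + x} = \sqrt{44 \cdot 285 + 712890000} = \sqrt{12540 + 712890000} = \sqrt{712902540} = 2 \sqrt{178225635}$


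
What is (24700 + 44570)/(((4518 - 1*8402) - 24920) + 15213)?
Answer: -69270/13591 ≈ -5.0968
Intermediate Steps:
(24700 + 44570)/(((4518 - 1*8402) - 24920) + 15213) = 69270/(((4518 - 8402) - 24920) + 15213) = 69270/((-3884 - 24920) + 15213) = 69270/(-28804 + 15213) = 69270/(-13591) = 69270*(-1/13591) = -69270/13591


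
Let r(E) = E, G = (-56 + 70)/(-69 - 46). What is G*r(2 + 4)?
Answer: -84/115 ≈ -0.73043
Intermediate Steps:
G = -14/115 (G = 14/(-115) = 14*(-1/115) = -14/115 ≈ -0.12174)
G*r(2 + 4) = -14*(2 + 4)/115 = -14/115*6 = -84/115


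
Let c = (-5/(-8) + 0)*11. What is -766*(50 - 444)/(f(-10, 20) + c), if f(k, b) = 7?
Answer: 2414432/111 ≈ 21752.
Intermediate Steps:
c = 55/8 (c = (-5*(-⅛) + 0)*11 = (5/8 + 0)*11 = (5/8)*11 = 55/8 ≈ 6.8750)
-766*(50 - 444)/(f(-10, 20) + c) = -766*(50 - 444)/(7 + 55/8) = -766/((111/8)/(-394)) = -766/((111/8)*(-1/394)) = -766/(-111/3152) = -766*(-3152/111) = 2414432/111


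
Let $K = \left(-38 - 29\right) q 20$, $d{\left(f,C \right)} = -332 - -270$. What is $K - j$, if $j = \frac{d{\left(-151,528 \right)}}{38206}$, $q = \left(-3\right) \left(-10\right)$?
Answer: $- \frac{767940569}{19103} \approx -40200.0$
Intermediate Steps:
$q = 30$
$d{\left(f,C \right)} = -62$ ($d{\left(f,C \right)} = -332 + 270 = -62$)
$K = -40200$ ($K = \left(-38 - 29\right) 30 \cdot 20 = \left(-67\right) 30 \cdot 20 = \left(-2010\right) 20 = -40200$)
$j = - \frac{31}{19103}$ ($j = - \frac{62}{38206} = \left(-62\right) \frac{1}{38206} = - \frac{31}{19103} \approx -0.0016228$)
$K - j = -40200 - - \frac{31}{19103} = -40200 + \frac{31}{19103} = - \frac{767940569}{19103}$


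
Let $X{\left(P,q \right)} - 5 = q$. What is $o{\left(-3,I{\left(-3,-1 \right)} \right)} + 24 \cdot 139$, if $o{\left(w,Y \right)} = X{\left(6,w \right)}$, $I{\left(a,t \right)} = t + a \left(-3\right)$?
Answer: $3338$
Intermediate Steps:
$X{\left(P,q \right)} = 5 + q$
$I{\left(a,t \right)} = t - 3 a$
$o{\left(w,Y \right)} = 5 + w$
$o{\left(-3,I{\left(-3,-1 \right)} \right)} + 24 \cdot 139 = \left(5 - 3\right) + 24 \cdot 139 = 2 + 3336 = 3338$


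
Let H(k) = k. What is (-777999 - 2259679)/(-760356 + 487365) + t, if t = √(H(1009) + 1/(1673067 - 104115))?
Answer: 3037678/272991 + √68993468702158/261492 ≈ 42.892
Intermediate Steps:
t = √68993468702158/261492 (t = √(1009 + 1/(1673067 - 104115)) = √(1009 + 1/1568952) = √(1583072569/1568952) = √68993468702158/261492 ≈ 31.765)
(-777999 - 2259679)/(-760356 + 487365) + t = (-777999 - 2259679)/(-760356 + 487365) + √68993468702158/261492 = -3037678/(-272991) + √68993468702158/261492 = -3037678*(-1/272991) + √68993468702158/261492 = 3037678/272991 + √68993468702158/261492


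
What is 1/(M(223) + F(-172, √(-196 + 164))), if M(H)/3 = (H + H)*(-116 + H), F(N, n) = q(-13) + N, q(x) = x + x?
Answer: 1/142968 ≈ 6.9946e-6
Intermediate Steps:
q(x) = 2*x
F(N, n) = -26 + N (F(N, n) = 2*(-13) + N = -26 + N)
M(H) = 6*H*(-116 + H) (M(H) = 3*((H + H)*(-116 + H)) = 3*((2*H)*(-116 + H)) = 3*(2*H*(-116 + H)) = 6*H*(-116 + H))
1/(M(223) + F(-172, √(-196 + 164))) = 1/(6*223*(-116 + 223) + (-26 - 172)) = 1/(6*223*107 - 198) = 1/(143166 - 198) = 1/142968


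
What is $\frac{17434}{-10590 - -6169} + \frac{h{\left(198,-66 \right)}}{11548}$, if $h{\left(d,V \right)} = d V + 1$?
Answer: $- \frac{259097039}{51053708} \approx -5.075$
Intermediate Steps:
$h{\left(d,V \right)} = 1 + V d$ ($h{\left(d,V \right)} = V d + 1 = 1 + V d$)
$\frac{17434}{-10590 - -6169} + \frac{h{\left(198,-66 \right)}}{11548} = \frac{17434}{-10590 - -6169} + \frac{1 - 13068}{11548} = \frac{17434}{-10590 + 6169} + \left(1 - 13068\right) \frac{1}{11548} = \frac{17434}{-4421} - \frac{13067}{11548} = 17434 \left(- \frac{1}{4421}\right) - \frac{13067}{11548} = - \frac{17434}{4421} - \frac{13067}{11548} = - \frac{259097039}{51053708}$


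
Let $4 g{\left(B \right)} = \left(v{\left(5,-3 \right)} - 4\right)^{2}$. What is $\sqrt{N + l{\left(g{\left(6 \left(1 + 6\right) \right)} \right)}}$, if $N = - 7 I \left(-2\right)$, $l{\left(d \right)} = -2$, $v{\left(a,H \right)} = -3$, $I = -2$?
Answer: $i \sqrt{30} \approx 5.4772 i$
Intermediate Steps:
$g{\left(B \right)} = \frac{49}{4}$ ($g{\left(B \right)} = \frac{\left(-3 - 4\right)^{2}}{4} = \frac{\left(-7\right)^{2}}{4} = \frac{1}{4} \cdot 49 = \frac{49}{4}$)
$N = -28$ ($N = \left(-7\right) \left(-2\right) \left(-2\right) = 14 \left(-2\right) = -28$)
$\sqrt{N + l{\left(g{\left(6 \left(1 + 6\right) \right)} \right)}} = \sqrt{-28 - 2} = \sqrt{-30} = i \sqrt{30}$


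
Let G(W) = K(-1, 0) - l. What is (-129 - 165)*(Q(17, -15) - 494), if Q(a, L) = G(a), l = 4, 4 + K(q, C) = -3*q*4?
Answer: 144060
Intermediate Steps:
K(q, C) = -4 - 12*q (K(q, C) = -4 - 3*q*4 = -4 - 12*q)
G(W) = 4 (G(W) = (-4 - 12*(-1)) - 1*4 = (-4 + 12) - 4 = 8 - 4 = 4)
Q(a, L) = 4
(-129 - 165)*(Q(17, -15) - 494) = (-129 - 165)*(4 - 494) = -294*(-490) = 144060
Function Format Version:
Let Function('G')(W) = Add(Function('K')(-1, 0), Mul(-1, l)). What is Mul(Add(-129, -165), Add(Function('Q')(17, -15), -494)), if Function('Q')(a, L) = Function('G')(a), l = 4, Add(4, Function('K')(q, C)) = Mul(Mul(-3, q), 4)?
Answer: 144060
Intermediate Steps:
Function('K')(q, C) = Add(-4, Mul(-12, q)) (Function('K')(q, C) = Add(-4, Mul(Mul(-3, q), 4)) = Add(-4, Mul(-12, q)))
Function('G')(W) = 4 (Function('G')(W) = Add(Add(-4, Mul(-12, -1)), Mul(-1, 4)) = Add(Add(-4, 12), -4) = Add(8, -4) = 4)
Function('Q')(a, L) = 4
Mul(Add(-129, -165), Add(Function('Q')(17, -15), -494)) = Mul(Add(-129, -165), Add(4, -494)) = Mul(-294, -490) = 144060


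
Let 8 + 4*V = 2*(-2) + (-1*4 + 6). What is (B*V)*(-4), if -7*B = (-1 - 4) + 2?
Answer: 30/7 ≈ 4.2857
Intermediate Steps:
B = 3/7 (B = -((-1 - 4) + 2)/7 = -(-5 + 2)/7 = -⅐*(-3) = 3/7 ≈ 0.42857)
V = -5/2 (V = -2 + (2*(-2) + (-1*4 + 6))/4 = -2 + (-4 + (-4 + 6))/4 = -2 + (-4 + 2)/4 = -2 + (¼)*(-2) = -2 - ½ = -5/2 ≈ -2.5000)
(B*V)*(-4) = ((3/7)*(-5/2))*(-4) = -15/14*(-4) = 30/7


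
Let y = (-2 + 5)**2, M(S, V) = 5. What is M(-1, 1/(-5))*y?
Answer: 45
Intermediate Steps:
y = 9 (y = 3**2 = 9)
M(-1, 1/(-5))*y = 5*9 = 45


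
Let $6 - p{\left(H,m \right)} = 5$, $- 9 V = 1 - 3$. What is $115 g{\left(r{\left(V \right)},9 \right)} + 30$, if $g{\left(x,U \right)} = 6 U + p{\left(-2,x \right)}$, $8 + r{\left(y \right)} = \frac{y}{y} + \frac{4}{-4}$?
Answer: $6355$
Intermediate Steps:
$V = \frac{2}{9}$ ($V = - \frac{1 - 3}{9} = \left(- \frac{1}{9}\right) \left(-2\right) = \frac{2}{9} \approx 0.22222$)
$r{\left(y \right)} = -8$ ($r{\left(y \right)} = -8 + \left(\frac{y}{y} + \frac{4}{-4}\right) = -8 + \left(1 + 4 \left(- \frac{1}{4}\right)\right) = -8 + \left(1 - 1\right) = -8 + 0 = -8$)
$p{\left(H,m \right)} = 1$ ($p{\left(H,m \right)} = 6 - 5 = 1$)
$g{\left(x,U \right)} = 1 + 6 U$ ($g{\left(x,U \right)} = 6 U + 1 = 1 + 6 U$)
$115 g{\left(r{\left(V \right)},9 \right)} + 30 = 115 \left(1 + 6 \cdot 9\right) + 30 = 115 \left(1 + 54\right) + 30 = 115 \cdot 55 + 30 = 6325 + 30 = 6355$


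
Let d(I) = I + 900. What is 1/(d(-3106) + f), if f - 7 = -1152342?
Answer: -1/1154541 ≈ -8.6615e-7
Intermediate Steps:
f = -1152335 (f = 7 - 1152342 = -1152335)
d(I) = 900 + I
1/(d(-3106) + f) = 1/((900 - 3106) - 1152335) = 1/(-2206 - 1152335) = 1/(-1154541) = -1/1154541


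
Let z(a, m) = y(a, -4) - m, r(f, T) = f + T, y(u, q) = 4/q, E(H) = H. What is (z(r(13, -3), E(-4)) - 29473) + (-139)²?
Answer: -10149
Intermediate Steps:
r(f, T) = T + f
z(a, m) = -1 - m (z(a, m) = 4/(-4) - m = 4*(-¼) - m = -1 - m)
(z(r(13, -3), E(-4)) - 29473) + (-139)² = ((-1 - 1*(-4)) - 29473) + (-139)² = ((-1 + 4) - 29473) + 19321 = (3 - 29473) + 19321 = -29470 + 19321 = -10149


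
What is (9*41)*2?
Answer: 738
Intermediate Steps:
(9*41)*2 = 369*2 = 738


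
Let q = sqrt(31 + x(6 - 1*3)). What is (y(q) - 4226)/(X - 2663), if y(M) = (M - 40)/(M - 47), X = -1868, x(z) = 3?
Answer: 9189704/9854925 + 7*sqrt(34)/9854925 ≈ 0.93250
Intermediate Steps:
q = sqrt(34) (q = sqrt(31 + 3) = sqrt(34) ≈ 5.8309)
y(M) = (-40 + M)/(-47 + M)
(y(q) - 4226)/(X - 2663) = ((-40 + sqrt(34))/(-47 + sqrt(34)) - 4226)/(-1868 - 2663) = (-4226 + (-40 + sqrt(34))/(-47 + sqrt(34)))/(-4531) = (-4226 + (-40 + sqrt(34))/(-47 + sqrt(34)))*(-1/4531) = 4226/4531 - (-40 + sqrt(34))/(4531*(-47 + sqrt(34)))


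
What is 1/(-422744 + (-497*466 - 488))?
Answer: -1/654834 ≈ -1.5271e-6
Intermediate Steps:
1/(-422744 + (-497*466 - 488)) = 1/(-422744 + (-231602 - 488)) = 1/(-422744 - 232090) = 1/(-654834) = -1/654834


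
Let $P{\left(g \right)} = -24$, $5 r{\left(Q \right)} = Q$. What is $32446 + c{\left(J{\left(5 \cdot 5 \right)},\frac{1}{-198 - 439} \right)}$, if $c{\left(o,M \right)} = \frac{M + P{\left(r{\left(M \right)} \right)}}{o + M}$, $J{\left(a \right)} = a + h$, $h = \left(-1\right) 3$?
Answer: $\frac{454650509}{14013} \approx 32445.0$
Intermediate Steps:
$h = -3$
$r{\left(Q \right)} = \frac{Q}{5}$
$J{\left(a \right)} = -3 + a$ ($J{\left(a \right)} = a - 3 = -3 + a$)
$c{\left(o,M \right)} = \frac{-24 + M}{M + o}$ ($c{\left(o,M \right)} = \frac{M - 24}{o + M} = \frac{-24 + M}{M + o}$)
$32446 + c{\left(J{\left(5 \cdot 5 \right)},\frac{1}{-198 - 439} \right)} = 32446 + \frac{-24 + \frac{1}{-198 - 439}}{\frac{1}{-198 - 439} + \left(-3 + 5 \cdot 5\right)} = 32446 + \frac{-24 + \frac{1}{-637}}{\frac{1}{-637} + \left(-3 + 25\right)} = 32446 + \frac{-24 - \frac{1}{637}}{- \frac{1}{637} + 22} = 32446 + \frac{1}{\frac{14013}{637}} \left(- \frac{15289}{637}\right) = 32446 + \frac{637}{14013} \left(- \frac{15289}{637}\right) = 32446 - \frac{15289}{14013} = \frac{454650509}{14013}$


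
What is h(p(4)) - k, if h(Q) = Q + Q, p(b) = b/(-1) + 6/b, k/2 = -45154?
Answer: 90303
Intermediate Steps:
k = -90308 (k = 2*(-45154) = -90308)
p(b) = -b + 6/b (p(b) = b*(-1) + 6/b = -b + 6/b)
h(Q) = 2*Q
h(p(4)) - k = 2*(-1*4 + 6/4) - 1*(-90308) = 2*(-4 + 6*(¼)) + 90308 = 2*(-4 + 3/2) + 90308 = 2*(-5/2) + 90308 = -5 + 90308 = 90303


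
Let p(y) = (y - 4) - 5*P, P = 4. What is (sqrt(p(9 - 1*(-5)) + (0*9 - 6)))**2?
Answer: -16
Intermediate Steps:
p(y) = -24 + y (p(y) = (y - 4) - 5*4 = (-4 + y) - 20 = -24 + y)
(sqrt(p(9 - 1*(-5)) + (0*9 - 6)))**2 = (sqrt((-24 + (9 - 1*(-5))) + (0*9 - 6)))**2 = (sqrt((-24 + (9 + 5)) + (0 - 6)))**2 = (sqrt((-24 + 14) - 6))**2 = (sqrt(-10 - 6))**2 = (sqrt(-16))**2 = (4*I)**2 = -16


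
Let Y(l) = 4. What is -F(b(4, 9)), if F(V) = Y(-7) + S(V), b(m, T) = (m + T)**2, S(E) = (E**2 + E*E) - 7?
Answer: -57119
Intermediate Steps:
S(E) = -7 + 2*E**2 (S(E) = (E**2 + E**2) - 7 = 2*E**2 - 7 = -7 + 2*E**2)
b(m, T) = (T + m)**2
F(V) = -3 + 2*V**2 (F(V) = 4 + (-7 + 2*V**2) = -3 + 2*V**2)
-F(b(4, 9)) = -(-3 + 2*((9 + 4)**2)**2) = -(-3 + 2*(13**2)**2) = -(-3 + 2*169**2) = -(-3 + 2*28561) = -(-3 + 57122) = -1*57119 = -57119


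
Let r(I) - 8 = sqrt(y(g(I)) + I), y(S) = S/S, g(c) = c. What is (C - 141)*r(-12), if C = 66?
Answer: -600 - 75*I*sqrt(11) ≈ -600.0 - 248.75*I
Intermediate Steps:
y(S) = 1
r(I) = 8 + sqrt(1 + I)
(C - 141)*r(-12) = (66 - 141)*(8 + sqrt(1 - 12)) = -75*(8 + sqrt(-11)) = -75*(8 + I*sqrt(11)) = -600 - 75*I*sqrt(11)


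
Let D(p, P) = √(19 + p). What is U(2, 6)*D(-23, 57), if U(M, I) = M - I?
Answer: -8*I ≈ -8.0*I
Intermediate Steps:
U(2, 6)*D(-23, 57) = (2 - 1*6)*√(19 - 23) = (2 - 6)*√(-4) = -8*I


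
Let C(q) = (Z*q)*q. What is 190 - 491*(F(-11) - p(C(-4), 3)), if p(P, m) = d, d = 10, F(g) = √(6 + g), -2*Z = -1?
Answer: 5100 - 491*I*√5 ≈ 5100.0 - 1097.9*I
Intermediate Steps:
Z = ½ (Z = -½*(-1) = ½ ≈ 0.50000)
C(q) = q²/2 (C(q) = (q/2)*q = q²/2)
p(P, m) = 10
190 - 491*(F(-11) - p(C(-4), 3)) = 190 - 491*(√(6 - 11) - 1*10) = 190 - 491*(√(-5) - 10) = 190 - 491*(I*√5 - 10) = 190 - 491*(-10 + I*√5) = 190 + (4910 - 491*I*√5) = 5100 - 491*I*√5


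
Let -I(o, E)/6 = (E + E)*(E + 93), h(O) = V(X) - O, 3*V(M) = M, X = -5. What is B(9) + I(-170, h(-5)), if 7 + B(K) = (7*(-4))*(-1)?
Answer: -11497/3 ≈ -3832.3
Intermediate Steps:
V(M) = M/3
h(O) = -5/3 - O (h(O) = (1/3)*(-5) - O = -5/3 - O)
B(K) = 21 (B(K) = -7 + (7*(-4))*(-1) = -7 - 28*(-1) = -7 + 28 = 21)
I(o, E) = -12*E*(93 + E) (I(o, E) = -6*(E + E)*(E + 93) = -6*2*E*(93 + E) = -12*E*(93 + E))
B(9) + I(-170, h(-5)) = 21 - 12*(-5/3 - 1*(-5))*(93 + (-5/3 - 1*(-5))) = 21 - 12*(-5/3 + 5)*(93 + (-5/3 + 5)) = 21 - 12*10/3*(93 + 10/3) = 21 - 12*10/3*289/3 = 21 - 11560/3 = -11497/3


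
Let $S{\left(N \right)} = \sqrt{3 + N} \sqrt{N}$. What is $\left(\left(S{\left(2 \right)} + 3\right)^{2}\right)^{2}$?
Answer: $\left(3 + \sqrt{10}\right)^{4} \approx 1442.0$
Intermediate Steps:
$S{\left(N \right)} = \sqrt{N} \sqrt{3 + N}$
$\left(\left(S{\left(2 \right)} + 3\right)^{2}\right)^{2} = \left(\left(\sqrt{2} \sqrt{3 + 2} + 3\right)^{2}\right)^{2} = \left(\left(\sqrt{2} \sqrt{5} + 3\right)^{2}\right)^{2} = \left(\left(\sqrt{10} + 3\right)^{2}\right)^{2} = \left(\left(3 + \sqrt{10}\right)^{2}\right)^{2} = \left(3 + \sqrt{10}\right)^{4}$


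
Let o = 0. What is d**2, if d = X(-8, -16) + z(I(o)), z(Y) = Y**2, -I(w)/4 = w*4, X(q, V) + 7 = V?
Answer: 529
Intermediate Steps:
X(q, V) = -7 + V
I(w) = -16*w (I(w) = -4*w*4 = -16*w)
d = -23 (d = (-7 - 16) + (-16*0)**2 = -23 + 0**2 = -23 + 0 = -23)
d**2 = (-23)**2 = 529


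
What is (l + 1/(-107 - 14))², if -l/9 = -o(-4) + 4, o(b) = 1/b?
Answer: 342879289/234256 ≈ 1463.7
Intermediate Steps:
l = -153/4 (l = -9*(-1/(-4) + 4) = -9*(-1*(-¼) + 4) = -9*(¼ + 4) = -9*17/4 = -153/4 ≈ -38.250)
(l + 1/(-107 - 14))² = (-153/4 + 1/(-107 - 14))² = (-153/4 + 1/(-121))² = (-153/4 - 1/121)² = (-18517/484)² = 342879289/234256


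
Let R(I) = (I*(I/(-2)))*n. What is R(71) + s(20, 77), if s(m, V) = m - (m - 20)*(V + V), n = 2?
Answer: -5021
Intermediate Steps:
s(m, V) = m - 2*V*(-20 + m) (s(m, V) = m - (-20 + m)*2*V = m - 2*V*(-20 + m))
R(I) = -I² (R(I) = (I*(I/(-2)))*2 = (I*(I*(-½)))*2 = (I*(-I/2))*2 = -I²/2*2 = -I²)
R(71) + s(20, 77) = -1*71² + (20 + 40*77 - 2*77*20) = -1*5041 + (20 + 3080 - 3080) = -5041 + 20 = -5021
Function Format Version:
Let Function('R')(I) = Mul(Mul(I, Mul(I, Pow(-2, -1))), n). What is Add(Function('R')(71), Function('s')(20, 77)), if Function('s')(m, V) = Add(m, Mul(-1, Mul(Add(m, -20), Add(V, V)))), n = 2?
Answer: -5021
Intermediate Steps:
Function('s')(m, V) = Add(m, Mul(-2, V, Add(-20, m))) (Function('s')(m, V) = Add(m, Mul(-1, Mul(Add(-20, m), Mul(2, V)))) = Add(m, Mul(-1, Mul(2, V, Add(-20, m)))) = Add(m, Mul(-2, V, Add(-20, m))))
Function('R')(I) = Mul(-1, Pow(I, 2)) (Function('R')(I) = Mul(Mul(I, Mul(I, Pow(-2, -1))), 2) = Mul(Mul(I, Mul(I, Rational(-1, 2))), 2) = Mul(Mul(I, Mul(Rational(-1, 2), I)), 2) = Mul(Mul(Rational(-1, 2), Pow(I, 2)), 2) = Mul(-1, Pow(I, 2)))
Add(Function('R')(71), Function('s')(20, 77)) = Add(Mul(-1, Pow(71, 2)), Add(20, Mul(40, 77), Mul(-2, 77, 20))) = Add(Mul(-1, 5041), Add(20, 3080, -3080)) = Add(-5041, 20) = -5021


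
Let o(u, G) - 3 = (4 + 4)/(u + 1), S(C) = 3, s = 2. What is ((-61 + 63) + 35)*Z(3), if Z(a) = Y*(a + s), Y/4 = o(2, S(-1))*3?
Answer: 12580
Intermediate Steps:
o(u, G) = 3 + 8/(1 + u) (o(u, G) = 3 + (4 + 4)/(u + 1) = 3 + 8/(1 + u))
Y = 68 (Y = 4*(((11 + 3*2)/(1 + 2))*3) = 4*(((11 + 6)/3)*3) = 4*(((1/3)*17)*3) = 4*((17/3)*3) = 4*17 = 68)
Z(a) = 136 + 68*a (Z(a) = 68*(a + 2) = 68*(2 + a) = 136 + 68*a)
((-61 + 63) + 35)*Z(3) = ((-61 + 63) + 35)*(136 + 68*3) = (2 + 35)*(136 + 204) = 37*340 = 12580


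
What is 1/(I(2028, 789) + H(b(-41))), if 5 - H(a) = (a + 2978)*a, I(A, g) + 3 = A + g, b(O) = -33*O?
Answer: -1/5857024 ≈ -1.7074e-7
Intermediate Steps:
I(A, g) = -3 + A + g (I(A, g) = -3 + (A + g) = -3 + A + g)
H(a) = 5 - a*(2978 + a) (H(a) = 5 - (a + 2978)*a = 5 - (2978 + a)*a = 5 - a*(2978 + a))
1/(I(2028, 789) + H(b(-41))) = 1/((-3 + 2028 + 789) + (5 - (-33*(-41))² - (-98274)*(-41))) = 1/(2814 + (5 - 1*1353² - 2978*1353)) = 1/(2814 + (5 - 1*1830609 - 4029234)) = 1/(2814 + (5 - 1830609 - 4029234)) = 1/(2814 - 5859838) = 1/(-5857024) = -1/5857024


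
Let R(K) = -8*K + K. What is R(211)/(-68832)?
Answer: 1477/68832 ≈ 0.021458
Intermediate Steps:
R(K) = -7*K
R(211)/(-68832) = -7*211/(-68832) = -1477*(-1/68832) = 1477/68832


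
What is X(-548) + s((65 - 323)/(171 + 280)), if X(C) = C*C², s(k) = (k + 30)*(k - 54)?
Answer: -33473336029856/203401 ≈ -1.6457e+8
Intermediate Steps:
s(k) = (-54 + k)*(30 + k) (s(k) = (30 + k)*(-54 + k) = (-54 + k)*(30 + k))
X(C) = C³
X(-548) + s((65 - 323)/(171 + 280)) = (-548)³ + (-1620 + ((65 - 323)/(171 + 280))² - 24*(65 - 323)/(171 + 280)) = -164566592 + (-1620 + (-258/451)² - (-6192)/451) = -164566592 + (-1620 + (-258*1/451)² - (-6192)/451) = -164566592 + (-1620 + (-258/451)² - 24*(-258/451)) = -164566592 + (-1620 + 66564/203401 + 6192/451) = -164566592 - 326650464/203401 = -33473336029856/203401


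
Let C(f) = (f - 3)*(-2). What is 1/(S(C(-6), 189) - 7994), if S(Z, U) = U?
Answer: -1/7805 ≈ -0.00012812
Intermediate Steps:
C(f) = 6 - 2*f (C(f) = (-3 + f)*(-2) = 6 - 2*f)
1/(S(C(-6), 189) - 7994) = 1/(189 - 7994) = 1/(-7805) = -1/7805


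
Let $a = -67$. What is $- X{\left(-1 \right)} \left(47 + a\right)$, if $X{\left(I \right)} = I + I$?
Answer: $-40$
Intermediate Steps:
$X{\left(I \right)} = 2 I$
$- X{\left(-1 \right)} \left(47 + a\right) = - 2 \left(-1\right) \left(47 - 67\right) = - \left(-2\right) \left(-20\right) = \left(-1\right) 40 = -40$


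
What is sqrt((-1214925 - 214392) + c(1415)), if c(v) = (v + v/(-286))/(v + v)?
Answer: I*sqrt(116912372577)/286 ≈ 1195.5*I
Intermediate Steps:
c(v) = 285/572 (c(v) = (v + v*(-1/286))/((2*v)) = (v - v/286)*(1/(2*v)) = (285*v/286)*(1/(2*v)) = 285/572)
sqrt((-1214925 - 214392) + c(1415)) = sqrt((-1214925 - 214392) + 285/572) = sqrt(-1429317 + 285/572) = sqrt(-817569039/572) = I*sqrt(116912372577)/286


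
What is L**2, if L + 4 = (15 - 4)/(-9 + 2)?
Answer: 1521/49 ≈ 31.041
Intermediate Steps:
L = -39/7 (L = -4 + (15 - 4)/(-9 + 2) = -4 + 11/(-7) = -4 + 11*(-1/7) = -4 - 11/7 = -39/7 ≈ -5.5714)
L**2 = (-39/7)**2 = 1521/49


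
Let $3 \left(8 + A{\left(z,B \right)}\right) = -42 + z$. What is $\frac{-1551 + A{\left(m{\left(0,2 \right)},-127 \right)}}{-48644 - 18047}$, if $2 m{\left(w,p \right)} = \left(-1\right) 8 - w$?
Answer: $\frac{4723}{200073} \approx 0.023606$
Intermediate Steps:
$m{\left(w,p \right)} = -4 - \frac{w}{2}$ ($m{\left(w,p \right)} = \frac{\left(-1\right) 8 - w}{2} = \frac{-8 - w}{2} = -4 - \frac{w}{2}$)
$A{\left(z,B \right)} = -22 + \frac{z}{3}$ ($A{\left(z,B \right)} = -8 + \frac{-42 + z}{3} = -8 + \left(-14 + \frac{z}{3}\right) = -22 + \frac{z}{3}$)
$\frac{-1551 + A{\left(m{\left(0,2 \right)},-127 \right)}}{-48644 - 18047} = \frac{-1551 - \left(22 - \frac{-4 - 0}{3}\right)}{-48644 - 18047} = \frac{-1551 - \left(22 - \frac{-4 + 0}{3}\right)}{-66691} = \left(-1551 + \left(-22 + \frac{1}{3} \left(-4\right)\right)\right) \left(- \frac{1}{66691}\right) = \left(-1551 - \frac{70}{3}\right) \left(- \frac{1}{66691}\right) = \left(- \frac{4723}{3}\right) \left(- \frac{1}{66691}\right) = \frac{4723}{200073}$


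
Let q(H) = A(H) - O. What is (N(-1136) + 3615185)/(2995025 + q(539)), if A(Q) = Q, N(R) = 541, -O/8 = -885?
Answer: 1807863/1494242 ≈ 1.2099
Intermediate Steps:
O = 7080 (O = -8*(-885) = 7080)
q(H) = -7080 + H (q(H) = H - 1*7080 = H - 7080 = -7080 + H)
(N(-1136) + 3615185)/(2995025 + q(539)) = (541 + 3615185)/(2995025 + (-7080 + 539)) = 3615726/(2995025 - 6541) = 3615726/2988484 = 3615726*(1/2988484) = 1807863/1494242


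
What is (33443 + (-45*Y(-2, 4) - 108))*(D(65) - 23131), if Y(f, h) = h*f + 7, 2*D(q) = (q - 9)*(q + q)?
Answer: -650609580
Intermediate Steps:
D(q) = q*(-9 + q) (D(q) = ((q - 9)*(q + q))/2 = ((-9 + q)*(2*q))/2 = (2*q*(-9 + q))/2 = q*(-9 + q))
Y(f, h) = 7 + f*h (Y(f, h) = f*h + 7 = 7 + f*h)
(33443 + (-45*Y(-2, 4) - 108))*(D(65) - 23131) = (33443 + (-45*(7 - 2*4) - 108))*(65*(-9 + 65) - 23131) = (33443 + (-45*(7 - 8) - 108))*(65*56 - 23131) = (33443 + (-45*(-1) - 108))*(3640 - 23131) = (33443 + (45 - 108))*(-19491) = (33443 - 63)*(-19491) = 33380*(-19491) = -650609580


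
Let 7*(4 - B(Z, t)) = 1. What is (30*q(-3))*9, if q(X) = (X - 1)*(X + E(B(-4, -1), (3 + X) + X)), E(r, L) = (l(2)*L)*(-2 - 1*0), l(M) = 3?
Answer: -16200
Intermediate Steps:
B(Z, t) = 27/7 (B(Z, t) = 4 - ⅐*1 = 4 - ⅐ = 27/7)
E(r, L) = -6*L (E(r, L) = (3*L)*(-2 - 1*0) = (3*L)*(-2 + 0) = (3*L)*(-2) = -6*L)
q(X) = (-1 + X)*(-18 - 11*X) (q(X) = (X - 1)*(X - 6*((3 + X) + X)) = (-1 + X)*(X - 6*(3 + 2*X)) = (-1 + X)*(X + (-18 - 12*X)) = (-1 + X)*(-18 - 11*X))
(30*q(-3))*9 = (30*(18 - 11*(-3)² - 7*(-3)))*9 = (30*(18 - 11*9 + 21))*9 = (30*(18 - 99 + 21))*9 = (30*(-60))*9 = -1800*9 = -16200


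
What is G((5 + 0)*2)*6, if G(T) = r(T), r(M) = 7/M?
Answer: 21/5 ≈ 4.2000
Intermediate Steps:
G(T) = 7/T
G((5 + 0)*2)*6 = (7/(((5 + 0)*2)))*6 = (7/((5*2)))*6 = (7/10)*6 = 21/5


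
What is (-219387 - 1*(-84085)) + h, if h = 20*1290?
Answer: -109502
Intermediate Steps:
h = 25800
(-219387 - 1*(-84085)) + h = (-219387 - 1*(-84085)) + 25800 = (-219387 + 84085) + 25800 = -135302 + 25800 = -109502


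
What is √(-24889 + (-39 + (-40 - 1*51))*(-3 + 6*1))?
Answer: I*√25279 ≈ 158.99*I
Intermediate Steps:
√(-24889 + (-39 + (-40 - 1*51))*(-3 + 6*1)) = √(-24889 + (-39 + (-40 - 51))*(-3 + 6)) = √(-24889 + (-39 - 91)*3) = √(-24889 - 130*3) = √(-24889 - 390) = √(-25279) = I*√25279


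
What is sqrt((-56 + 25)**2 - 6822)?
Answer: I*sqrt(5861) ≈ 76.557*I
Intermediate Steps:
sqrt((-56 + 25)**2 - 6822) = sqrt((-31)**2 - 6822) = sqrt(961 - 6822) = sqrt(-5861) = I*sqrt(5861)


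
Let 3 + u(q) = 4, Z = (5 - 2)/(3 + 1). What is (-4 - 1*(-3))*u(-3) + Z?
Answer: -¼ ≈ -0.25000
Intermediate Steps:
Z = ¾ (Z = 3/4 = 3*(¼) = ¾ ≈ 0.75000)
u(q) = 1 (u(q) = -3 + 4 = 1)
(-4 - 1*(-3))*u(-3) + Z = (-4 - 1*(-3))*1 + ¾ = (-4 + 3)*1 + ¾ = -1*1 + ¾ = -1 + ¾ = -¼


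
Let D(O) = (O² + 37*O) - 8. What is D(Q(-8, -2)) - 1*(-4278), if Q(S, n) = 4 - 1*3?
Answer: 4308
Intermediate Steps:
Q(S, n) = 1 (Q(S, n) = 4 - 3 = 1)
D(O) = -8 + O² + 37*O
D(Q(-8, -2)) - 1*(-4278) = (-8 + 1² + 37*1) - 1*(-4278) = (-8 + 1 + 37) + 4278 = 30 + 4278 = 4308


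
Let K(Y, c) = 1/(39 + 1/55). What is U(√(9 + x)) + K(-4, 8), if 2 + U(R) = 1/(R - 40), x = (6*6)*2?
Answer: -133493/66526 ≈ -2.0066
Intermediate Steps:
x = 72 (x = 36*2 = 72)
U(R) = -2 + 1/(-40 + R) (U(R) = -2 + 1/(R - 40) = -2 + 1/(-40 + R))
K(Y, c) = 55/2146 (K(Y, c) = 1/(39 + 1/55) = 1/(2146/55) = 55/2146)
U(√(9 + x)) + K(-4, 8) = (81 - 2*√(9 + 72))/(-40 + √(9 + 72)) + 55/2146 = (81 - 2*√81)/(-40 + √81) + 55/2146 = (81 - 2*9)/(-40 + 9) + 55/2146 = (81 - 18)/(-31) + 55/2146 = -1/31*63 + 55/2146 = -63/31 + 55/2146 = -133493/66526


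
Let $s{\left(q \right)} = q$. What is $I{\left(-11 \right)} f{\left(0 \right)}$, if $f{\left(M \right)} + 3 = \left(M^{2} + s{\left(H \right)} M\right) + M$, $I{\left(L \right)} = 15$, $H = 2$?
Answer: $-45$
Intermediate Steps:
$f{\left(M \right)} = -3 + M^{2} + 3 M$ ($f{\left(M \right)} = -3 + \left(\left(M^{2} + 2 M\right) + M\right) = -3 + \left(M^{2} + 3 M\right) = -3 + M^{2} + 3 M$)
$I{\left(-11 \right)} f{\left(0 \right)} = 15 \left(-3 + 0^{2} + 3 \cdot 0\right) = 15 \left(-3 + 0 + 0\right) = 15 \left(-3\right) = -45$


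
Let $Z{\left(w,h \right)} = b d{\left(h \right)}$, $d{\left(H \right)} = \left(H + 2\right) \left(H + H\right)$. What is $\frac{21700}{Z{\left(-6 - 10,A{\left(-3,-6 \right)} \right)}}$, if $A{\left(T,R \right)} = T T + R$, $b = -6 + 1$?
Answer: $- \frac{434}{3} \approx -144.67$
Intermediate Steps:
$d{\left(H \right)} = 2 H \left(2 + H\right)$ ($d{\left(H \right)} = \left(2 + H\right) 2 H = 2 H \left(2 + H\right)$)
$b = -5$
$A{\left(T,R \right)} = R + T^{2}$ ($A{\left(T,R \right)} = T^{2} + R = R + T^{2}$)
$Z{\left(w,h \right)} = - 10 h \left(2 + h\right)$ ($Z{\left(w,h \right)} = - 5 \cdot 2 h \left(2 + h\right) = - 10 h \left(2 + h\right)$)
$\frac{21700}{Z{\left(-6 - 10,A{\left(-3,-6 \right)} \right)}} = \frac{21700}{\left(-10\right) \left(-6 + \left(-3\right)^{2}\right) \left(2 - \left(6 - \left(-3\right)^{2}\right)\right)} = \frac{21700}{\left(-10\right) \left(-6 + 9\right) \left(2 + \left(-6 + 9\right)\right)} = \frac{21700}{\left(-10\right) 3 \left(2 + 3\right)} = \frac{21700}{\left(-10\right) 3 \cdot 5} = \frac{21700}{-150} = 21700 \left(- \frac{1}{150}\right) = - \frac{434}{3}$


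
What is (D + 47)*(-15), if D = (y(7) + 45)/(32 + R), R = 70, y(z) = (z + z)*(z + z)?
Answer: -25175/34 ≈ -740.44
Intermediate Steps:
y(z) = 4*z² (y(z) = (2*z)*(2*z) = 4*z²)
D = 241/102 (D = (4*7² + 45)/(32 + 70) = (4*49 + 45)/102 = (196 + 45)*(1/102) = 241*(1/102) = 241/102 ≈ 2.3627)
(D + 47)*(-15) = (241/102 + 47)*(-15) = (5035/102)*(-15) = -25175/34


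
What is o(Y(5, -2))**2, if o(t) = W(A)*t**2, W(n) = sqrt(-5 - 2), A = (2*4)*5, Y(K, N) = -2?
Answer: -112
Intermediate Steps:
A = 40 (A = 8*5 = 40)
W(n) = I*sqrt(7) (W(n) = sqrt(-7) = I*sqrt(7))
o(t) = I*sqrt(7)*t**2 (o(t) = (I*sqrt(7))*t**2 = I*sqrt(7)*t**2)
o(Y(5, -2))**2 = (I*sqrt(7)*(-2)**2)**2 = (I*sqrt(7)*4)**2 = (4*I*sqrt(7))**2 = -112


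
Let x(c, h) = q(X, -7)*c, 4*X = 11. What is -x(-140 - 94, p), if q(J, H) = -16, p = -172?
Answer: -3744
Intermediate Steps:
X = 11/4 (X = (1/4)*11 = 11/4 ≈ 2.7500)
x(c, h) = -16*c
-x(-140 - 94, p) = -(-16)*(-140 - 94) = -(-16)*(-234) = -1*3744 = -3744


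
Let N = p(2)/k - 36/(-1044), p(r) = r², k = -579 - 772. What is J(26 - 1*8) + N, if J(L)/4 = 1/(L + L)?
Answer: 50294/352611 ≈ 0.14263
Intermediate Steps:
k = -1351
J(L) = 2/L (J(L) = 4/(L + L) = 4/((2*L)) = 4*(1/(2*L)) = 2/L)
N = 1235/39179 (N = 2²/(-1351) - 36/(-1044) = 4*(-1/1351) - 36*(-1/1044) = -4/1351 + 1/29 = 1235/39179 ≈ 0.031522)
J(26 - 1*8) + N = 2/(26 - 1*8) + 1235/39179 = 2/(26 - 8) + 1235/39179 = 2/18 + 1235/39179 = 2*(1/18) + 1235/39179 = ⅑ + 1235/39179 = 50294/352611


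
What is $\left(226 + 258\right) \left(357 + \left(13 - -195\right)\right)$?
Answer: $273460$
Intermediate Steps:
$\left(226 + 258\right) \left(357 + \left(13 - -195\right)\right) = 484 \left(357 + \left(13 + 195\right)\right) = 484 \left(357 + 208\right) = 484 \cdot 565 = 273460$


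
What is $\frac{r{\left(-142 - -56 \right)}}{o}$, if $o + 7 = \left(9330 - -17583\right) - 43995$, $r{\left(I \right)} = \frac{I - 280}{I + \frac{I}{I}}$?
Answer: $- \frac{366}{1452565} \approx -0.00025197$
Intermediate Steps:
$r{\left(I \right)} = \frac{-280 + I}{1 + I}$ ($r{\left(I \right)} = \frac{-280 + I}{I + 1} = \frac{-280 + I}{1 + I}$)
$o = -17089$ ($o = -7 + \left(\left(9330 - -17583\right) - 43995\right) = -7 + \left(\left(9330 + 17583\right) - 43995\right) = -7 + \left(26913 - 43995\right) = -7 - 17082 = -17089$)
$\frac{r{\left(-142 - -56 \right)}}{o} = \frac{\frac{1}{1 - 86} \left(-280 - 86\right)}{-17089} = \frac{-280 + \left(-142 + 56\right)}{1 + \left(-142 + 56\right)} \left(- \frac{1}{17089}\right) = \frac{-280 - 86}{1 - 86} \left(- \frac{1}{17089}\right) = \frac{1}{-85} \left(-366\right) \left(- \frac{1}{17089}\right) = \left(- \frac{1}{85}\right) \left(-366\right) \left(- \frac{1}{17089}\right) = \frac{366}{85} \left(- \frac{1}{17089}\right) = - \frac{366}{1452565}$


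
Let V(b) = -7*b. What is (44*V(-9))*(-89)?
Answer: -246708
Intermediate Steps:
(44*V(-9))*(-89) = (44*(-7*(-9)))*(-89) = (44*63)*(-89) = 2772*(-89) = -246708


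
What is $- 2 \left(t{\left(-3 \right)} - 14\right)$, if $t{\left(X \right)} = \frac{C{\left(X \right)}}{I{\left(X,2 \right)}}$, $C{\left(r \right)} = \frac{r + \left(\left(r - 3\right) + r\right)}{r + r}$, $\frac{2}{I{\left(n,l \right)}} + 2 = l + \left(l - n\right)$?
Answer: $18$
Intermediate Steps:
$I{\left(n,l \right)} = \frac{2}{-2 - n + 2 l}$ ($I{\left(n,l \right)} = \frac{2}{-2 + \left(l + \left(l - n\right)\right)} = \frac{2}{-2 + \left(- n + 2 l\right)} = \frac{2}{-2 - n + 2 l}$)
$C{\left(r \right)} = \frac{-3 + 3 r}{2 r}$ ($C{\left(r \right)} = \frac{r + \left(\left(-3 + r\right) + r\right)}{2 r} = \left(r + \left(-3 + 2 r\right)\right) \frac{1}{2 r} = \left(-3 + 3 r\right) \frac{1}{2 r} = \frac{-3 + 3 r}{2 r}$)
$t{\left(X \right)} = \frac{3 \left(1 - \frac{X}{2}\right) \left(-1 + X\right)}{2 X}$ ($t{\left(X \right)} = \frac{\frac{3}{2} \frac{1}{X} \left(-1 + X\right)}{2 \frac{1}{-2 - X + 2 \cdot 2}} = \frac{\frac{3}{2} \frac{1}{X} \left(-1 + X\right)}{2 \frac{1}{-2 - X + 4}} = \frac{\frac{3}{2} \frac{1}{X} \left(-1 + X\right)}{2 \frac{1}{2 - X}} = \frac{3 \left(-1 + X\right)}{2 X} \left(1 - \frac{X}{2}\right) = \frac{3 \left(1 - \frac{X}{2}\right) \left(-1 + X\right)}{2 X}$)
$- 2 \left(t{\left(-3 \right)} - 14\right) = - 2 \left(- \frac{3 \left(-1 - 3\right) \left(-2 - 3\right)}{4 \left(-3\right)} - 14\right) = - 2 \left(\left(- \frac{3}{4}\right) \left(- \frac{1}{3}\right) \left(-4\right) \left(-5\right) - 14\right) = - 2 \left(5 - 14\right) = \left(-2\right) \left(-9\right) = 18$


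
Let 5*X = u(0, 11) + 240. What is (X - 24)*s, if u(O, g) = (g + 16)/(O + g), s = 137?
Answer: 184539/55 ≈ 3355.3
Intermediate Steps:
u(O, g) = (16 + g)/(O + g)
X = 2667/55 (X = ((16 + 11)/(0 + 11) + 240)/5 = (27/11 + 240)/5 = (1/5)*(2667/11) = 2667/55 ≈ 48.491)
(X - 24)*s = (2667/55 - 24)*137 = (1347/55)*137 = 184539/55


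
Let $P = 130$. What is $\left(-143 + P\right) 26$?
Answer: $-338$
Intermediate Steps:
$\left(-143 + P\right) 26 = \left(-143 + 130\right) 26 = \left(-13\right) 26 = -338$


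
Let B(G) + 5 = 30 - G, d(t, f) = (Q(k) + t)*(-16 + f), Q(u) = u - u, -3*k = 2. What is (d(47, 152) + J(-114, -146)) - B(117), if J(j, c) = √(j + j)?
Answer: 6484 + 2*I*√57 ≈ 6484.0 + 15.1*I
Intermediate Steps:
k = -⅔ (k = -⅓*2 = -⅔ ≈ -0.66667)
Q(u) = 0
J(j, c) = √2*√j (J(j, c) = √(2*j) = √2*√j)
d(t, f) = t*(-16 + f) (d(t, f) = (0 + t)*(-16 + f) = t*(-16 + f))
B(G) = 25 - G (B(G) = -5 + (30 - G) = 25 - G)
(d(47, 152) + J(-114, -146)) - B(117) = (47*(-16 + 152) + √2*√(-114)) - (25 - 1*117) = (47*136 + √2*(I*√114)) - (25 - 117) = (6392 + 2*I*√57) - 1*(-92) = (6392 + 2*I*√57) + 92 = 6484 + 2*I*√57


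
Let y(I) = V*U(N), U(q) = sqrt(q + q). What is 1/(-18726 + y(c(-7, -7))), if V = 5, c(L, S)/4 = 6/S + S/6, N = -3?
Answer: -3121/58443871 - 5*I*sqrt(6)/350663226 ≈ -5.3402e-5 - 3.4927e-8*I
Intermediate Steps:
U(q) = sqrt(2)*sqrt(q) (U(q) = sqrt(2*q) = sqrt(2)*sqrt(q))
c(L, S) = 24/S + 2*S/3 (c(L, S) = 4*(6/S + S/6) = 24/S + 2*S/3)
y(I) = 5*I*sqrt(6) (y(I) = 5*(sqrt(2)*sqrt(-3)) = 5*(sqrt(2)*(I*sqrt(3))) = 5*(I*sqrt(6)) = 5*I*sqrt(6))
1/(-18726 + y(c(-7, -7))) = 1/(-18726 + 5*I*sqrt(6))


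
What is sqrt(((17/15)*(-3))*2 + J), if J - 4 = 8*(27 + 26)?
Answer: 9*sqrt(130)/5 ≈ 20.523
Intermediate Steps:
J = 428 (J = 4 + 8*(27 + 26) = 4 + 8*53 = 4 + 424 = 428)
sqrt(((17/15)*(-3))*2 + J) = sqrt(((17/15)*(-3))*2 + 428) = sqrt(-17/5*2 + 428) = sqrt(-34/5 + 428) = sqrt(2106/5) = 9*sqrt(130)/5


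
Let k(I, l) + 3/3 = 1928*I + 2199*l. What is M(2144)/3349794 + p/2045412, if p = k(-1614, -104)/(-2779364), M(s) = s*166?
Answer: 48173944510398389/453414116729293776 ≈ 0.10625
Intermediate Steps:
M(s) = 166*s
k(I, l) = -1 + 1928*I + 2199*l (k(I, l) = -1 + (1928*I + 2199*l) = -1 + 1928*I + 2199*l)
p = 3340489/2779364 (p = (-1 + 1928*(-1614) + 2199*(-104))/(-2779364) = (-1 - 3111792 - 228696)*(-1/2779364) = -3340489*(-1/2779364) = 3340489/2779364 ≈ 1.2019)
M(2144)/3349794 + p/2045412 = (166*2144)/3349794 + (3340489/2779364)/2045412 = 355904*(1/3349794) + (3340489/2779364)*(1/2045412) = 177952/1674897 + 3340489/5684944477968 = 48173944510398389/453414116729293776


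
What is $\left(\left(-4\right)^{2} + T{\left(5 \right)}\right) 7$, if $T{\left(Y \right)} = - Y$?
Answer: $77$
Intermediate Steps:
$\left(\left(-4\right)^{2} + T{\left(5 \right)}\right) 7 = \left(\left(-4\right)^{2} - 5\right) 7 = \left(16 - 5\right) 7 = 11 \cdot 7 = 77$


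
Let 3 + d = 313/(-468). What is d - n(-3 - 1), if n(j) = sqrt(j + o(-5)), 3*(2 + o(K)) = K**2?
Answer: -1717/468 - sqrt(21)/3 ≈ -5.1963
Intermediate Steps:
d = -1717/468 (d = -3 + 313/(-468) = -3 + 313*(-1/468) = -3 - 313/468 = -1717/468 ≈ -3.6688)
o(K) = -2 + K**2/3
n(j) = sqrt(19/3 + j) (n(j) = sqrt(j + (-2 + (1/3)*(-5)**2)) = sqrt(j + (-2 + (1/3)*25)) = sqrt(j + (-2 + 25/3)) = sqrt(j + 19/3) = sqrt(19/3 + j))
d - n(-3 - 1) = -1717/468 - sqrt(57 + 9*(-3 - 1))/3 = -1717/468 - sqrt(57 + 9*(-4))/3 = -1717/468 - sqrt(57 - 36)/3 = -1717/468 - sqrt(21)/3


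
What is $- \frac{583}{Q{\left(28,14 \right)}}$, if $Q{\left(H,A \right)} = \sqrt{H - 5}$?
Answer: $- \frac{583 \sqrt{23}}{23} \approx -121.56$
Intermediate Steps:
$Q{\left(H,A \right)} = \sqrt{-5 + H}$
$- \frac{583}{Q{\left(28,14 \right)}} = - \frac{583}{\sqrt{-5 + 28}} = - \frac{583}{\sqrt{23}} = - 583 \frac{\sqrt{23}}{23} = - \frac{583 \sqrt{23}}{23}$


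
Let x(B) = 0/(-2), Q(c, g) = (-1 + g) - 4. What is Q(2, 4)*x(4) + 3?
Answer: 3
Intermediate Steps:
Q(c, g) = -5 + g
x(B) = 0 (x(B) = 0*(-½) = 0)
Q(2, 4)*x(4) + 3 = (-5 + 4)*0 + 3 = -1*0 + 3 = 0 + 3 = 3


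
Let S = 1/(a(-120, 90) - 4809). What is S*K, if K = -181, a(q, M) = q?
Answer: 181/4929 ≈ 0.036721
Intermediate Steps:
S = -1/4929 (S = 1/(-120 - 4809) = 1/(-4929) = -1/4929 ≈ -0.00020288)
S*K = -1/4929*(-181) = 181/4929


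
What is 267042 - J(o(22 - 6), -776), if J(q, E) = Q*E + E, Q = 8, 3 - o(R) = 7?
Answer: 274026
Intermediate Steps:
o(R) = -4 (o(R) = 3 - 1*7 = 3 - 7 = -4)
J(q, E) = 9*E (J(q, E) = 8*E + E = 9*E)
267042 - J(o(22 - 6), -776) = 267042 - 9*(-776) = 267042 - 1*(-6984) = 267042 + 6984 = 274026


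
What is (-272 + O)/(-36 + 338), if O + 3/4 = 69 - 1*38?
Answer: -967/1208 ≈ -0.80050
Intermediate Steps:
O = 121/4 (O = -¾ + (69 - 1*38) = -¾ + (69 - 38) = -¾ + 31 = 121/4 ≈ 30.250)
(-272 + O)/(-36 + 338) = (-272 + 121/4)/(-36 + 338) = -967/4/302 = -967/4*1/302 = -967/1208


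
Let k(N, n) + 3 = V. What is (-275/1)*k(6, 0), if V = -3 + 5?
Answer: 275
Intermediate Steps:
V = 2
k(N, n) = -1 (k(N, n) = -3 + 2 = -1)
(-275/1)*k(6, 0) = -275/1*(-1) = -275*1*(-1) = -275*(-1) = 275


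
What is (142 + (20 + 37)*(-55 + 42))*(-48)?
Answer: 28752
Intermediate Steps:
(142 + (20 + 37)*(-55 + 42))*(-48) = (142 + 57*(-13))*(-48) = (142 - 741)*(-48) = -599*(-48) = 28752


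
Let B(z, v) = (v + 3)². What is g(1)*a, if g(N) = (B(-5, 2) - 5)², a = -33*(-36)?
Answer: 475200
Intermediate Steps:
B(z, v) = (3 + v)²
a = 1188
g(N) = 400 (g(N) = ((3 + 2)² - 5)² = (5² - 5)² = (25 - 5)² = 20² = 400)
g(1)*a = 400*1188 = 475200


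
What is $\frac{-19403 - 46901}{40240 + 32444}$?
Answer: $- \frac{16576}{18171} \approx -0.91222$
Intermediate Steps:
$\frac{-19403 - 46901}{40240 + 32444} = - \frac{66304}{72684} = \left(-66304\right) \frac{1}{72684} = - \frac{16576}{18171}$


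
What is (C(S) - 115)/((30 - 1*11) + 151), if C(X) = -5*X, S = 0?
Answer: -23/34 ≈ -0.67647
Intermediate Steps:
(C(S) - 115)/((30 - 1*11) + 151) = (-5*0 - 115)/((30 - 1*11) + 151) = (0 - 115)/((30 - 11) + 151) = -115/(19 + 151) = -115/170 = (1/170)*(-115) = -23/34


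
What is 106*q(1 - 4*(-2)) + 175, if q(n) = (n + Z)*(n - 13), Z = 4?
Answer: -5337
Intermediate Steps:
q(n) = (-13 + n)*(4 + n) (q(n) = (n + 4)*(n - 13) = (4 + n)*(-13 + n) = (-13 + n)*(4 + n))
106*q(1 - 4*(-2)) + 175 = 106*(-52 + (1 - 4*(-2))² - 9*(1 - 4*(-2))) + 175 = 106*(-52 + (1 + 8)² - 9*(1 + 8)) + 175 = 106*(-52 + 9² - 9*9) + 175 = 106*(-52 + 81 - 81) + 175 = 106*(-52) + 175 = -5512 + 175 = -5337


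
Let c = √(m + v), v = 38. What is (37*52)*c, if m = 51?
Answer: 1924*√89 ≈ 18151.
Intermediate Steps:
c = √89 (c = √(51 + 38) = √89 ≈ 9.4340)
(37*52)*c = (37*52)*√89 = 1924*√89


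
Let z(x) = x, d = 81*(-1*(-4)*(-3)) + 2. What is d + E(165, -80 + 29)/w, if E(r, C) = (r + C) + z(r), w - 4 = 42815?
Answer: -13844717/14273 ≈ -969.99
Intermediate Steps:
d = -970 (d = 81*(4*(-3)) + 2 = 81*(-12) + 2 = -972 + 2 = -970)
w = 42819 (w = 4 + 42815 = 42819)
E(r, C) = C + 2*r (E(r, C) = (r + C) + r = (C + r) + r = C + 2*r)
d + E(165, -80 + 29)/w = -970 + ((-80 + 29) + 2*165)/42819 = -970 + (-51 + 330)*(1/42819) = -970 + 279*(1/42819) = -970 + 93/14273 = -13844717/14273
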